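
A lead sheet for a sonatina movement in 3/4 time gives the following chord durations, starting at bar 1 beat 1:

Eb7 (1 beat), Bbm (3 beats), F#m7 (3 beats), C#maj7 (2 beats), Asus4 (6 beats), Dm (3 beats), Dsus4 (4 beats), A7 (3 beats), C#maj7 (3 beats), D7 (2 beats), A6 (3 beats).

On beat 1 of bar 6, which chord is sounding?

Beat 1 of bar 6 is beat (6−1)×3 + 1 = 16 overall.
Running totals: Eb7 ends at 1, Bbm ends at 4, F#m7 ends at 7, C#maj7 ends at 9, Asus4 ends at 15, Dm ends at 18.
Beat 16 falls within Dm.

Dm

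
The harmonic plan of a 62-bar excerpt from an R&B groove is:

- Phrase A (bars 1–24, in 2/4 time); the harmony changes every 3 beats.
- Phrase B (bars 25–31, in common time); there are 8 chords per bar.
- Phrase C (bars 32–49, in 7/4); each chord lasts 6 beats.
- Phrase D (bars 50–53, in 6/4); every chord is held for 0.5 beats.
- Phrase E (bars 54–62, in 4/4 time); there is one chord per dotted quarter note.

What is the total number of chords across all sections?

A: 24 bars × 2 beats = 48 beats; 3 beats/chord → 16 chords.
B: 7 bars × 4 beats = 28 beats; 0.5 beats/chord → 56 chords.
C: 18 bars × 7 beats = 126 beats; 6 beats/chord → 21 chords.
D: 4 bars × 6 beats = 24 beats; 0.5 beats/chord → 48 chords.
E: 9 bars × 4 beats = 36 beats; 1.5 beats/chord → 24 chords.
Total: 16 + 56 + 21 + 48 + 24 = 165.

165 chords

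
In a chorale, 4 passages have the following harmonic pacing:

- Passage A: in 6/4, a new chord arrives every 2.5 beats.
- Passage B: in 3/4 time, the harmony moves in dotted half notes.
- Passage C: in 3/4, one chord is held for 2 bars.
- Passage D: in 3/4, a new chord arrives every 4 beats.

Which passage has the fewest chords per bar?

A: each chord is 2.5 beats in 6/4, so 2.4 per bar.
B: each chord is 3 beats in 3/4, so 1 per bar.
C: each chord is 6 beats in 3/4, so 0.5 per bar.
D: each chord is 4 beats in 3/4, so 0.75 per bar.
Slowest is C at 0.5 chords/bar.

Passage C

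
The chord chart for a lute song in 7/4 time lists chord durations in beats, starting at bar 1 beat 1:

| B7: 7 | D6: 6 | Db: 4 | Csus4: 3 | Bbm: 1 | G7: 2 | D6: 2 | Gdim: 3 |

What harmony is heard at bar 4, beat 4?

Beat 4 of bar 4 is beat (4−1)×7 + 4 = 25 overall.
Running totals: B7 ends at 7, D6 ends at 13, Db ends at 17, Csus4 ends at 20, Bbm ends at 21, G7 ends at 23, D6 ends at 25.
Beat 25 falls within D6.

D6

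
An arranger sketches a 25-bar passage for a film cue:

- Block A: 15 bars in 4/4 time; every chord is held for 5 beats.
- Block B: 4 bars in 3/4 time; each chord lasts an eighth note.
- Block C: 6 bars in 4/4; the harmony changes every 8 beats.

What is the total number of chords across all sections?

39 chords

A has 60 beats and chords last 5 each, so 12 chords.
B has 12 beats and chords last 0.5 each, so 24 chords.
C has 24 beats and chords last 8 each, so 3 chords.
Total: 12 + 24 + 3 = 39.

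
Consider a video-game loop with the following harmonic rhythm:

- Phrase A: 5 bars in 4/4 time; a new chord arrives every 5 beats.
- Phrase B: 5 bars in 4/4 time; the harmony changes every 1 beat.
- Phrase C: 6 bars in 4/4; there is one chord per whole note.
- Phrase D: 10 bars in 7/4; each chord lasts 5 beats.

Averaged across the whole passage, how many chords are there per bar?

A: 5 × 4 = 20 beats ÷ 5 = 4 chords.
B: 5 × 4 = 20 beats ÷ 1 = 20 chords.
C: 6 × 4 = 24 beats ÷ 4 = 6 chords.
D: 10 × 7 = 70 beats ÷ 5 = 14 chords.
Overall: 44 chords over 26 bars → 44/26 = 22/13 chords per bar.

22/13 chords per bar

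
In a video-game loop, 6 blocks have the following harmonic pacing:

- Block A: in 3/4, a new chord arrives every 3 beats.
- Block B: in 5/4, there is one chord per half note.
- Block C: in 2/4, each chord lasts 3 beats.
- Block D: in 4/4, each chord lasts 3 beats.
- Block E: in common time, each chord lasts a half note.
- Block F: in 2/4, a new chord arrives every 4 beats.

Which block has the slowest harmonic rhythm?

A: 3 beats/bar ÷ 3 beats/chord = 1 chord/bar.
B: 5 beats/bar ÷ 2 beats/chord = 2.5 chords/bar.
C: 2 beats/bar ÷ 3 beats/chord = 2/3 chords/bar.
D: 4 beats/bar ÷ 3 beats/chord = 4/3 chords/bar.
E: 4 beats/bar ÷ 2 beats/chord = 2 chords/bar.
F: 2 beats/bar ÷ 4 beats/chord = 0.5 chords/bar.
Slowest is F at 0.5 chords/bar.

Block F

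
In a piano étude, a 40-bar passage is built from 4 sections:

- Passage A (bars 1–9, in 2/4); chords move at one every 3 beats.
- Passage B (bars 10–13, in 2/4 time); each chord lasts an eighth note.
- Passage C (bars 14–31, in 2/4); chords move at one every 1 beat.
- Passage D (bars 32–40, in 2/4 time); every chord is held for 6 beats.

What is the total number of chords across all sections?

A: 9·2 = 18 beats, 18/3 = 6 chords.
B: 4·2 = 8 beats, 8/0.5 = 16 chords.
C: 18·2 = 36 beats, 36/1 = 36 chords.
D: 9·2 = 18 beats, 18/6 = 3 chords.
Total: 6 + 16 + 36 + 3 = 61.

61 chords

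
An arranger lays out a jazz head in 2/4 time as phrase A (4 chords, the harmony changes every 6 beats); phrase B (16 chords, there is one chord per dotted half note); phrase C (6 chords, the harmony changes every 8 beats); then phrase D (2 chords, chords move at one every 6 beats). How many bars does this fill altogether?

66 bars

A: 4 × 6 = 24 beats = 12 bars.
B: 16 × 3 = 48 beats = 24 bars.
C: 6 × 8 = 48 beats = 24 bars.
D: 2 × 6 = 12 beats = 6 bars.
Total: 12 + 24 + 24 + 6 = 66 bars.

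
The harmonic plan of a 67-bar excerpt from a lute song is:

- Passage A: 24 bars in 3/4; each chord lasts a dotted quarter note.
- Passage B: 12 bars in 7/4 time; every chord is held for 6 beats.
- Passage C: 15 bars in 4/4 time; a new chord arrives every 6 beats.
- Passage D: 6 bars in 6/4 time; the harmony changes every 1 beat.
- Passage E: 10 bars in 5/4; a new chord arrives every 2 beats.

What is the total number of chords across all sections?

A: 24 bars × 3 beats = 72 beats; 1.5 beats/chord → 48 chords.
B: 12 bars × 7 beats = 84 beats; 6 beats/chord → 14 chords.
C: 15 bars × 4 beats = 60 beats; 6 beats/chord → 10 chords.
D: 6 bars × 6 beats = 36 beats; 1 beat/chord → 36 chords.
E: 10 bars × 5 beats = 50 beats; 2 beats/chord → 25 chords.
Total: 48 + 14 + 10 + 36 + 25 = 133.

133 chords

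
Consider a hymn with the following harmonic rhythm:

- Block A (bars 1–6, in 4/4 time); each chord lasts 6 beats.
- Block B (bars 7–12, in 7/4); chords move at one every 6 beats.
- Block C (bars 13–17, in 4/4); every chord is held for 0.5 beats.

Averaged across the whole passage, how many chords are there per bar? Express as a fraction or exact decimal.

A: 6 bars of 4 beats is 24 beats; at 6 beats each that's 4 chords.
B: 6 bars of 7 beats is 42 beats; at 6 beats each that's 7 chords.
C: 5 bars of 4 beats is 20 beats; at 0.5 beats each that's 40 chords.
Overall: 51 chords over 17 bars → 51/17 = 3 chords per bar.

3 chords per bar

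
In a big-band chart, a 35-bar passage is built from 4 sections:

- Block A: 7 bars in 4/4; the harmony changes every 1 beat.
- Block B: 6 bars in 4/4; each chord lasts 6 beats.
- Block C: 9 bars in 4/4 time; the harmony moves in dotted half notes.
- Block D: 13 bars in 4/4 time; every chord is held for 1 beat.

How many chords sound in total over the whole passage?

A: 7·4 = 28 beats, 28/1 = 28 chords.
B: 6·4 = 24 beats, 24/6 = 4 chords.
C: 9·4 = 36 beats, 36/3 = 12 chords.
D: 13·4 = 52 beats, 52/1 = 52 chords.
Total: 28 + 4 + 12 + 52 = 96.

96 chords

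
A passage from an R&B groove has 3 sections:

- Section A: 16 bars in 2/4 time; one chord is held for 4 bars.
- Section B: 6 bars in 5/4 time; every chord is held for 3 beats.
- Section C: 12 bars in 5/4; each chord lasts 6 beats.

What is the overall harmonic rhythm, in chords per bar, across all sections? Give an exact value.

12/17 chords per bar

A: 16 × 2 = 32 beats ÷ 8 = 4 chords.
B: 6 × 5 = 30 beats ÷ 3 = 10 chords.
C: 12 × 5 = 60 beats ÷ 6 = 10 chords.
Overall: 24 chords over 34 bars → 24/34 = 12/17 chords per bar.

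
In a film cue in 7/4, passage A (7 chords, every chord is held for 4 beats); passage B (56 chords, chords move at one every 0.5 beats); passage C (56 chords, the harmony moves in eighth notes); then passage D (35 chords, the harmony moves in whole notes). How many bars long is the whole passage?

32 bars

A: 7 × 4 = 28 beats = 4 bars.
B: 56 × 0.5 = 28 beats = 4 bars.
C: 56 × 0.5 = 28 beats = 4 bars.
D: 35 × 4 = 140 beats = 20 bars.
Total: 4 + 4 + 4 + 20 = 32 bars.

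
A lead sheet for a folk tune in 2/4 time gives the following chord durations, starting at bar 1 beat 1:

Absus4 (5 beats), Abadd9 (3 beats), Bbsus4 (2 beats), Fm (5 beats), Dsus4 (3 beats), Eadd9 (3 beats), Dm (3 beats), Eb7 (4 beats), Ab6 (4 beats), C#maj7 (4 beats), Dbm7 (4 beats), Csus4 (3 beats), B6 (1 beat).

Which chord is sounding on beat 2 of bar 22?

B6

Beat 2 of bar 22 is beat (22−1)×2 + 2 = 44 overall.
Running totals: Absus4 ends at 5, Abadd9 ends at 8, Bbsus4 ends at 10, Fm ends at 15, Dsus4 ends at 18, Eadd9 ends at 21, Dm ends at 24, Eb7 ends at 28, Ab6 ends at 32, C#maj7 ends at 36, Dbm7 ends at 40, Csus4 ends at 43, B6 ends at 44.
Beat 44 falls within B6.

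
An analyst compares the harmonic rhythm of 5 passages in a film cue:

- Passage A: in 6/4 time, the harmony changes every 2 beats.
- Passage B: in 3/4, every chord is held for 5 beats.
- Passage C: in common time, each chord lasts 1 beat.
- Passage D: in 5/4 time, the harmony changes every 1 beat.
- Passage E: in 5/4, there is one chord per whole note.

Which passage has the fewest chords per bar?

A: 6 beats/bar ÷ 2 beats/chord = 3 chords/bar.
B: 3 beats/bar ÷ 5 beats/chord = 0.6 chords/bar.
C: 4 beats/bar ÷ 1 beat/chord = 4 chords/bar.
D: 5 beats/bar ÷ 1 beat/chord = 5 chords/bar.
E: 5 beats/bar ÷ 4 beats/chord = 1.25 chords/bar.
Slowest is B at 0.6 chords/bar.

Passage B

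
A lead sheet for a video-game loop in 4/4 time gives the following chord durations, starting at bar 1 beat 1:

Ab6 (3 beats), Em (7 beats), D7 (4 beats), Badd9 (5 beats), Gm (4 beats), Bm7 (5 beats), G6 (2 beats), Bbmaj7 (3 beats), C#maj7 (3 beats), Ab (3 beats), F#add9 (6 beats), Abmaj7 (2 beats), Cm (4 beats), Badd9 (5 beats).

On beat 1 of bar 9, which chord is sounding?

Bbmaj7

Beat 1 of bar 9 is beat (9−1)×4 + 1 = 33 overall.
Running totals: Ab6 ends at 3, Em ends at 10, D7 ends at 14, Badd9 ends at 19, Gm ends at 23, Bm7 ends at 28, G6 ends at 30, Bbmaj7 ends at 33.
Beat 33 falls within Bbmaj7.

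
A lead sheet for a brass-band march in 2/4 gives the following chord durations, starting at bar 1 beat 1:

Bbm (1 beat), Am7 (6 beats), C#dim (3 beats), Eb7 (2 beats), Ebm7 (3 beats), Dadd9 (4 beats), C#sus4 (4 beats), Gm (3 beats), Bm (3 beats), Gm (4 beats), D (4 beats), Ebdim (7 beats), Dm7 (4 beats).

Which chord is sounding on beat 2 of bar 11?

C#sus4

Beat 2 of bar 11 is beat (11−1)×2 + 2 = 22 overall.
Running totals: Bbm ends at 1, Am7 ends at 7, C#dim ends at 10, Eb7 ends at 12, Ebm7 ends at 15, Dadd9 ends at 19, C#sus4 ends at 23.
Beat 22 falls within C#sus4.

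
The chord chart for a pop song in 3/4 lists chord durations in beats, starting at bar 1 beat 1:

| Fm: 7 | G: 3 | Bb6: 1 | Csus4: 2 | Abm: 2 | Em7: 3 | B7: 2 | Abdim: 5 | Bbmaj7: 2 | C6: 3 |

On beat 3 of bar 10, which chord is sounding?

Beat 3 of bar 10 is beat (10−1)×3 + 3 = 30 overall.
Running totals: Fm ends at 7, G ends at 10, Bb6 ends at 11, Csus4 ends at 13, Abm ends at 15, Em7 ends at 18, B7 ends at 20, Abdim ends at 25, Bbmaj7 ends at 27, C6 ends at 30.
Beat 30 falls within C6.

C6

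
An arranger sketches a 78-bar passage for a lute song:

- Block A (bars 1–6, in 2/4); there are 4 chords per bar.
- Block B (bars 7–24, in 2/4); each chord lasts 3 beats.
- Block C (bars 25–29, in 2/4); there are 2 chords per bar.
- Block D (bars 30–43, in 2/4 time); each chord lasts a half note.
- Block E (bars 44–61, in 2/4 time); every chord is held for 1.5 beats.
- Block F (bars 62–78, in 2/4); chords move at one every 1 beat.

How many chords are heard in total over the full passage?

118 chords

A: 6 bars × 2 beats = 12 beats; 0.5 beats/chord → 24 chords.
B: 18 bars × 2 beats = 36 beats; 3 beats/chord → 12 chords.
C: 5 bars × 2 beats = 10 beats; 1 beat/chord → 10 chords.
D: 14 bars × 2 beats = 28 beats; 2 beats/chord → 14 chords.
E: 18 bars × 2 beats = 36 beats; 1.5 beats/chord → 24 chords.
F: 17 bars × 2 beats = 34 beats; 1 beat/chord → 34 chords.
Total: 24 + 12 + 10 + 14 + 24 + 34 = 118.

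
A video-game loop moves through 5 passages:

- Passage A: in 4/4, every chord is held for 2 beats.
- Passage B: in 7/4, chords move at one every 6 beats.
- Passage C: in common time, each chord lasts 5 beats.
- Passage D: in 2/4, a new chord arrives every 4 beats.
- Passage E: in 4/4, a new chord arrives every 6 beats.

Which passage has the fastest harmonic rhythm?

Passage A

A: 4/2 = 2 chords/bar.
B: 7/6 = 7/6 chords/bar.
C: 4/5 = 0.8 chords/bar.
D: 2/4 = 0.5 chords/bar.
E: 4/6 = 2/3 chords/bar.
Fastest is A at 2 chords/bar.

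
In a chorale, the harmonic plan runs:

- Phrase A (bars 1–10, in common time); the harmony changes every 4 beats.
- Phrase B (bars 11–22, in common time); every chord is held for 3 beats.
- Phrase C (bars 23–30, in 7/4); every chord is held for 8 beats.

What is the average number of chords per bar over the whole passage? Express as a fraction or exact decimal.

1.1 chords per bar

A: 10 bars of 4 beats is 40 beats; at 4 beats each that's 10 chords.
B: 12 bars of 4 beats is 48 beats; at 3 beats each that's 16 chords.
C: 8 bars of 7 beats is 56 beats; at 8 beats each that's 7 chords.
Overall: 33 chords over 30 bars → 33/30 = 1.1 chords per bar.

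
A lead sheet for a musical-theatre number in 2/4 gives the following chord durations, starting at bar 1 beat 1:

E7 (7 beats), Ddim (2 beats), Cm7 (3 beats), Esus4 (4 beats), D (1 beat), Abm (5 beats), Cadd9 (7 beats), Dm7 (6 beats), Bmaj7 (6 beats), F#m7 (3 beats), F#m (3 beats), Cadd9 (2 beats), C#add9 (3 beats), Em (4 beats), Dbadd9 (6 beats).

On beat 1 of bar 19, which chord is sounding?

Beat 1 of bar 19 is beat (19−1)×2 + 1 = 37 overall.
Running totals: E7 ends at 7, Ddim ends at 9, Cm7 ends at 12, Esus4 ends at 16, D ends at 17, Abm ends at 22, Cadd9 ends at 29, Dm7 ends at 35, Bmaj7 ends at 41.
Beat 37 falls within Bmaj7.

Bmaj7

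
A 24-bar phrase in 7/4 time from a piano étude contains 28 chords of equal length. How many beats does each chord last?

24 bars × 7 beats/bar = 168 beats total.
168 beats ÷ 28 chords = 6 beats per chord.

6 beats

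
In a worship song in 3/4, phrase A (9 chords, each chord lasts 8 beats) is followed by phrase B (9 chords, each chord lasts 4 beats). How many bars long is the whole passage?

36 bars

A: 9 × 8 = 72 beats = 24 bars.
B: 9 × 4 = 36 beats = 12 bars.
Total: 24 + 12 = 36 bars.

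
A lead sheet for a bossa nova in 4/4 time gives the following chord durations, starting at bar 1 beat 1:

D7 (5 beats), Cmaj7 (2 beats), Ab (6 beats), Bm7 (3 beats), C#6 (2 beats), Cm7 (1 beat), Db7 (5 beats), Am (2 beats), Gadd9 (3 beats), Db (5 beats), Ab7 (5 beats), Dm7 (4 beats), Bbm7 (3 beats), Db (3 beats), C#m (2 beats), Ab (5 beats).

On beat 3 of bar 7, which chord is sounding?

Beat 3 of bar 7 is beat (7−1)×4 + 3 = 27 overall.
Running totals: D7 ends at 5, Cmaj7 ends at 7, Ab ends at 13, Bm7 ends at 16, C#6 ends at 18, Cm7 ends at 19, Db7 ends at 24, Am ends at 26, Gadd9 ends at 29.
Beat 27 falls within Gadd9.

Gadd9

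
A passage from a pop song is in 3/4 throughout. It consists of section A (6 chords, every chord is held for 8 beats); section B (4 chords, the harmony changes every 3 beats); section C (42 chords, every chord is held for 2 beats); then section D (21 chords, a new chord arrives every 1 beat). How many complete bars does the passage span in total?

55 bars

A: 6 × 8 = 48 beats = 16 bars.
B: 4 × 3 = 12 beats = 4 bars.
C: 42 × 2 = 84 beats = 28 bars.
D: 21 × 1 = 21 beats = 7 bars.
Total: 16 + 4 + 28 + 7 = 55 bars.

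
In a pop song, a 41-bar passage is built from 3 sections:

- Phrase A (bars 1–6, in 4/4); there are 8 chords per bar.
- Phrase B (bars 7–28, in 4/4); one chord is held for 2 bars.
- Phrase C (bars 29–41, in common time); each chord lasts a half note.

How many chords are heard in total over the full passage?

A: 6 bars × 4 beats = 24 beats; 0.5 beats/chord → 48 chords.
B: 22 bars × 4 beats = 88 beats; 8 beats/chord → 11 chords.
C: 13 bars × 4 beats = 52 beats; 2 beats/chord → 26 chords.
Total: 48 + 11 + 26 = 85.

85 chords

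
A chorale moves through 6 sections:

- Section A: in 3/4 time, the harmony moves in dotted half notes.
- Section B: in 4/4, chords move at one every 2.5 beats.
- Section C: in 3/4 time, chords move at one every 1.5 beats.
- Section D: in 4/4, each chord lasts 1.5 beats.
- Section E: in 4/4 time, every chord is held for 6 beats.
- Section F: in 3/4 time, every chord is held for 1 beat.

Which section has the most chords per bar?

Section F

A: 3/3 = 1 chord/bar.
B: 4/2.5 = 1.6 chords/bar.
C: 3/1.5 = 2 chords/bar.
D: 4/1.5 = 8/3 chords/bar.
E: 4/6 = 2/3 chords/bar.
F: 3/1 = 3 chords/bar.
Fastest is F at 3 chords/bar.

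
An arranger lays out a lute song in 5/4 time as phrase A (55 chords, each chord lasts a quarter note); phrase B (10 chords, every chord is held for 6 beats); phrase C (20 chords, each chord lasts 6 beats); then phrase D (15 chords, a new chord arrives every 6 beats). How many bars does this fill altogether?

A: 55 × 1 = 55 beats = 11 bars.
B: 10 × 6 = 60 beats = 12 bars.
C: 20 × 6 = 120 beats = 24 bars.
D: 15 × 6 = 90 beats = 18 bars.
Total: 11 + 12 + 24 + 18 = 65 bars.

65 bars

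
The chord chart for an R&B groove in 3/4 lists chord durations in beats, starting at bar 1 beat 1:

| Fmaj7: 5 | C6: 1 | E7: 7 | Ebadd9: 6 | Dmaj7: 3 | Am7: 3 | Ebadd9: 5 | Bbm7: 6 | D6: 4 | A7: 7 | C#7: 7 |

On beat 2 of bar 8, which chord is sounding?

Am7

Beat 2 of bar 8 is beat (8−1)×3 + 2 = 23 overall.
Running totals: Fmaj7 ends at 5, C6 ends at 6, E7 ends at 13, Ebadd9 ends at 19, Dmaj7 ends at 22, Am7 ends at 25.
Beat 23 falls within Am7.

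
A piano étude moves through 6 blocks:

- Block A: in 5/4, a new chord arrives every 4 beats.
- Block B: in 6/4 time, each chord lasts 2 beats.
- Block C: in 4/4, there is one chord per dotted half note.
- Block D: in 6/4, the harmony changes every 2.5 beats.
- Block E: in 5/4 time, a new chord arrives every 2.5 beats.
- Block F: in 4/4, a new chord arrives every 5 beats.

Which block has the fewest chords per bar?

Block F

A: each chord is 4 beats in 5/4, so 1.25 per bar.
B: each chord is 2 beats in 6/4, so 3 per bar.
C: each chord is 3 beats in 4/4, so 4/3 per bar.
D: each chord is 2.5 beats in 6/4, so 2.4 per bar.
E: each chord is 2.5 beats in 5/4, so 2 per bar.
F: each chord is 5 beats in 4/4, so 0.8 per bar.
Slowest is F at 0.8 chords/bar.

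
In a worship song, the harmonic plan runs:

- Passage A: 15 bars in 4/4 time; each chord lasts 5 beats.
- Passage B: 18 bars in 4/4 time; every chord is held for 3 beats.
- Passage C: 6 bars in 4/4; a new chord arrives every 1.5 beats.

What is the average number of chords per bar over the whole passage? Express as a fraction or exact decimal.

A: 15 bars of 4 beats is 60 beats; at 5 beats each that's 12 chords.
B: 18 bars of 4 beats is 72 beats; at 3 beats each that's 24 chords.
C: 6 bars of 4 beats is 24 beats; at 1.5 beats each that's 16 chords.
Overall: 52 chords over 39 bars → 52/39 = 4/3 chords per bar.

4/3 chords per bar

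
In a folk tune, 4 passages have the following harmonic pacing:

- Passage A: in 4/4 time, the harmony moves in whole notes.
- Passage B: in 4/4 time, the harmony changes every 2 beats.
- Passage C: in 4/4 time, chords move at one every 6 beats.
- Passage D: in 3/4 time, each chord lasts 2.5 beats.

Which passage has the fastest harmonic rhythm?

A: each chord is 4 beats in 4/4, so 1 per bar.
B: each chord is 2 beats in 4/4, so 2 per bar.
C: each chord is 6 beats in 4/4, so 2/3 per bar.
D: each chord is 2.5 beats in 3/4, so 1.2 per bar.
Fastest is B at 2 chords/bar.

Passage B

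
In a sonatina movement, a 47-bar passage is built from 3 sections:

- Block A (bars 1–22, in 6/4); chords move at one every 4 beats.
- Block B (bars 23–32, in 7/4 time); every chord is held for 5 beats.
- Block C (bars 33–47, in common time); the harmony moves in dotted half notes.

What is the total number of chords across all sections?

A: 22 bars × 6 beats = 132 beats; 4 beats/chord → 33 chords.
B: 10 bars × 7 beats = 70 beats; 5 beats/chord → 14 chords.
C: 15 bars × 4 beats = 60 beats; 3 beats/chord → 20 chords.
Total: 33 + 14 + 20 = 67.

67 chords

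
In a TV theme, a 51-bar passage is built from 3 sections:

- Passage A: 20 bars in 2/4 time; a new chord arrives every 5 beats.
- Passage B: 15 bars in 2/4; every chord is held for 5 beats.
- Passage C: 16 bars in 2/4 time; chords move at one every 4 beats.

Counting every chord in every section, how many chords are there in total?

A: 20 bars × 2 beats = 40 beats; 5 beats/chord → 8 chords.
B: 15 bars × 2 beats = 30 beats; 5 beats/chord → 6 chords.
C: 16 bars × 2 beats = 32 beats; 4 beats/chord → 8 chords.
Total: 8 + 6 + 8 = 22.

22 chords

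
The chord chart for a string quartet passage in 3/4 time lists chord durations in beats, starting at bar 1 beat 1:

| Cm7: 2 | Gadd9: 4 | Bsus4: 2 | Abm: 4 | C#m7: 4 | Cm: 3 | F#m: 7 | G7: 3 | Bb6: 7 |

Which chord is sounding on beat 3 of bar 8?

F#m

Beat 3 of bar 8 is beat (8−1)×3 + 3 = 24 overall.
Running totals: Cm7 ends at 2, Gadd9 ends at 6, Bsus4 ends at 8, Abm ends at 12, C#m7 ends at 16, Cm ends at 19, F#m ends at 26.
Beat 24 falls within F#m.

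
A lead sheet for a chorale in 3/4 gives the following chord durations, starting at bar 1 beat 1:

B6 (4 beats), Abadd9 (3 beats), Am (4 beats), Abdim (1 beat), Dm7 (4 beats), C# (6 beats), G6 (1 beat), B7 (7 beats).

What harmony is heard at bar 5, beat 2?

Beat 2 of bar 5 is beat (5−1)×3 + 2 = 14 overall.
Running totals: B6 ends at 4, Abadd9 ends at 7, Am ends at 11, Abdim ends at 12, Dm7 ends at 16.
Beat 14 falls within Dm7.

Dm7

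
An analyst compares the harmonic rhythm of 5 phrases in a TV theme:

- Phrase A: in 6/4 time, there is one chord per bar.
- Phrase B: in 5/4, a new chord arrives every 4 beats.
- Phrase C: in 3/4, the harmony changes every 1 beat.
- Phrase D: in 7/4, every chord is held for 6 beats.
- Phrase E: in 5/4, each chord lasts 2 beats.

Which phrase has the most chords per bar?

A: 6 beats/bar ÷ 6 beats/chord = 1 chord/bar.
B: 5 beats/bar ÷ 4 beats/chord = 1.25 chords/bar.
C: 3 beats/bar ÷ 1 beat/chord = 3 chords/bar.
D: 7 beats/bar ÷ 6 beats/chord = 7/6 chords/bar.
E: 5 beats/bar ÷ 2 beats/chord = 2.5 chords/bar.
Fastest is C at 3 chords/bar.

Phrase C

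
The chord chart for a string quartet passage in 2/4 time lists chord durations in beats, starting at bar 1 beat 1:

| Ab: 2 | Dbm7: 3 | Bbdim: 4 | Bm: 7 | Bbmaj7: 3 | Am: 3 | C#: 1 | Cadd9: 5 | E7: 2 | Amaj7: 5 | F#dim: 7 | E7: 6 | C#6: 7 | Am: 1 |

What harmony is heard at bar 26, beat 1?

Beat 1 of bar 26 is beat (26−1)×2 + 1 = 51 overall.
Running totals: Ab ends at 2, Dbm7 ends at 5, Bbdim ends at 9, Bm ends at 16, Bbmaj7 ends at 19, Am ends at 22, C# ends at 23, Cadd9 ends at 28, E7 ends at 30, Amaj7 ends at 35, F#dim ends at 42, E7 ends at 48, C#6 ends at 55.
Beat 51 falls within C#6.

C#6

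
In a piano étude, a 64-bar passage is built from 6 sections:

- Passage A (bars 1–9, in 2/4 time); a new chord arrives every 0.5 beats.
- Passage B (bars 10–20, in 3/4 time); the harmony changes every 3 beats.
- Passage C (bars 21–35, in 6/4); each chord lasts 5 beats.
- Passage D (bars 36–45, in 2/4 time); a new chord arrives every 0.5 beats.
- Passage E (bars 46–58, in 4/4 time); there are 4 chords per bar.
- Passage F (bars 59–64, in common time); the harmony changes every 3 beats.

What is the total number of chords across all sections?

165 chords

A: 9·2 = 18 beats, 18/0.5 = 36 chords.
B: 11·3 = 33 beats, 33/3 = 11 chords.
C: 15·6 = 90 beats, 90/5 = 18 chords.
D: 10·2 = 20 beats, 20/0.5 = 40 chords.
E: 13·4 = 52 beats, 52/1 = 52 chords.
F: 6·4 = 24 beats, 24/3 = 8 chords.
Total: 36 + 11 + 18 + 40 + 52 + 8 = 165.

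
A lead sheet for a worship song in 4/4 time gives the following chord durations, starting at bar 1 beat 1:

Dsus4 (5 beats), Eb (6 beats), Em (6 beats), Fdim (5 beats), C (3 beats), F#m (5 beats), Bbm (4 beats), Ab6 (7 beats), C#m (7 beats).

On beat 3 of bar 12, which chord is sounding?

Beat 3 of bar 12 is beat (12−1)×4 + 3 = 47 overall.
Running totals: Dsus4 ends at 5, Eb ends at 11, Em ends at 17, Fdim ends at 22, C ends at 25, F#m ends at 30, Bbm ends at 34, Ab6 ends at 41, C#m ends at 48.
Beat 47 falls within C#m.

C#m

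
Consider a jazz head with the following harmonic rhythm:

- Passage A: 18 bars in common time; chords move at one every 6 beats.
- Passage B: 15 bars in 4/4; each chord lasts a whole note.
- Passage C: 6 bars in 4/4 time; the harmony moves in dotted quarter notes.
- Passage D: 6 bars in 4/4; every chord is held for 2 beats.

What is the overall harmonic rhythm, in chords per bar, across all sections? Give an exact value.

A: 18 bars of 4 beats is 72 beats; at 6 beats each that's 12 chords.
B: 15 bars of 4 beats is 60 beats; at 4 beats each that's 15 chords.
C: 6 bars of 4 beats is 24 beats; at 1.5 beats each that's 16 chords.
D: 6 bars of 4 beats is 24 beats; at 2 beats each that's 12 chords.
Overall: 55 chords over 45 bars → 55/45 = 11/9 chords per bar.

11/9 chords per bar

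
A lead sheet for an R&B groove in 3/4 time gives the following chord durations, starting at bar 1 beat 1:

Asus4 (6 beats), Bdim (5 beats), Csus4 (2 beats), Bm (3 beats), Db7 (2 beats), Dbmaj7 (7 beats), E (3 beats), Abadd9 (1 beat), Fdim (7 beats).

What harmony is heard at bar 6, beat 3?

Beat 3 of bar 6 is beat (6−1)×3 + 3 = 18 overall.
Running totals: Asus4 ends at 6, Bdim ends at 11, Csus4 ends at 13, Bm ends at 16, Db7 ends at 18.
Beat 18 falls within Db7.

Db7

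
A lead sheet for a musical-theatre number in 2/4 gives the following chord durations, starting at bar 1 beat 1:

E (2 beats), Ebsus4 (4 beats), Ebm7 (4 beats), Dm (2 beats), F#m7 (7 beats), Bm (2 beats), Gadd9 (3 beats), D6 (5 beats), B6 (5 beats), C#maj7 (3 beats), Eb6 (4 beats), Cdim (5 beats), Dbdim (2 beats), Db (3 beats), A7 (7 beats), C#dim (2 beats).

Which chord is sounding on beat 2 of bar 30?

C#dim

Beat 2 of bar 30 is beat (30−1)×2 + 2 = 60 overall.
Running totals: E ends at 2, Ebsus4 ends at 6, Ebm7 ends at 10, Dm ends at 12, F#m7 ends at 19, Bm ends at 21, Gadd9 ends at 24, D6 ends at 29, B6 ends at 34, C#maj7 ends at 37, Eb6 ends at 41, Cdim ends at 46, Dbdim ends at 48, Db ends at 51, A7 ends at 58, C#dim ends at 60.
Beat 60 falls within C#dim.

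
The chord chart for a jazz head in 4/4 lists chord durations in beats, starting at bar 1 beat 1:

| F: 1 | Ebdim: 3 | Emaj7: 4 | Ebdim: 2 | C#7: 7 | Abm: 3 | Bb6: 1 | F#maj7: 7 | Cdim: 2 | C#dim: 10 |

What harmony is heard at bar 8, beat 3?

C#dim

Beat 3 of bar 8 is beat (8−1)×4 + 3 = 31 overall.
Running totals: F ends at 1, Ebdim ends at 4, Emaj7 ends at 8, Ebdim ends at 10, C#7 ends at 17, Abm ends at 20, Bb6 ends at 21, F#maj7 ends at 28, Cdim ends at 30, C#dim ends at 40.
Beat 31 falls within C#dim.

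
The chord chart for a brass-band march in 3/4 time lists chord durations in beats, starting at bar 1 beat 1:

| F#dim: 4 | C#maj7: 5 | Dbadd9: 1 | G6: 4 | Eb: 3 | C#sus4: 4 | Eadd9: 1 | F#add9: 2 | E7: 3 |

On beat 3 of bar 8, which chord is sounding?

Beat 3 of bar 8 is beat (8−1)×3 + 3 = 24 overall.
Running totals: F#dim ends at 4, C#maj7 ends at 9, Dbadd9 ends at 10, G6 ends at 14, Eb ends at 17, C#sus4 ends at 21, Eadd9 ends at 22, F#add9 ends at 24.
Beat 24 falls within F#add9.

F#add9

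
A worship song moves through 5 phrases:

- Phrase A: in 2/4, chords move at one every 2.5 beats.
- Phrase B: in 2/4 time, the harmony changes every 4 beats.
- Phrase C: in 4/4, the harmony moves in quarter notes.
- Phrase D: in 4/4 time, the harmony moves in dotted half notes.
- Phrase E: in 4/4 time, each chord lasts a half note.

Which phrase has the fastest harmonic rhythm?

Phrase C

A: 2/2.5 = 0.8 chords/bar.
B: 2/4 = 0.5 chords/bar.
C: 4/1 = 4 chords/bar.
D: 4/3 = 4/3 chords/bar.
E: 4/2 = 2 chords/bar.
Fastest is C at 4 chords/bar.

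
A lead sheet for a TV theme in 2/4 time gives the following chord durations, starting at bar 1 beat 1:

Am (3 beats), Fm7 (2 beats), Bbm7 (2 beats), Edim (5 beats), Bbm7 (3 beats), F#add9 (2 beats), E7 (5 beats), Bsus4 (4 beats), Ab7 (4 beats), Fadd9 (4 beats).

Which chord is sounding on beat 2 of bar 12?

Bsus4

Beat 2 of bar 12 is beat (12−1)×2 + 2 = 24 overall.
Running totals: Am ends at 3, Fm7 ends at 5, Bbm7 ends at 7, Edim ends at 12, Bbm7 ends at 15, F#add9 ends at 17, E7 ends at 22, Bsus4 ends at 26.
Beat 24 falls within Bsus4.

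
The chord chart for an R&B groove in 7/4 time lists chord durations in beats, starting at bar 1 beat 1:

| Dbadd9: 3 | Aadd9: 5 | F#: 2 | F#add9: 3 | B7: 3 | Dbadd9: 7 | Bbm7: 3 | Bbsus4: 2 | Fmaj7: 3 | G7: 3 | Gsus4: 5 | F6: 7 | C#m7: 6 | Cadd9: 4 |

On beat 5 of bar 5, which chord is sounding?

G7

Beat 5 of bar 5 is beat (5−1)×7 + 5 = 33 overall.
Running totals: Dbadd9 ends at 3, Aadd9 ends at 8, F# ends at 10, F#add9 ends at 13, B7 ends at 16, Dbadd9 ends at 23, Bbm7 ends at 26, Bbsus4 ends at 28, Fmaj7 ends at 31, G7 ends at 34.
Beat 33 falls within G7.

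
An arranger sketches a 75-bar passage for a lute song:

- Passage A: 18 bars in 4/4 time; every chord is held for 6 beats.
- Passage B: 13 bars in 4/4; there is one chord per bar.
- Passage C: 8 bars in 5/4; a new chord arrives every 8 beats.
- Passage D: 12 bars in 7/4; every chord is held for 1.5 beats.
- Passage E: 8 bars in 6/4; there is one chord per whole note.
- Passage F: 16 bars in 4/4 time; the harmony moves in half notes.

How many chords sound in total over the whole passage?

130 chords

A has 72 beats and chords last 6 each, so 12 chords.
B has 52 beats and chords last 4 each, so 13 chords.
C has 40 beats and chords last 8 each, so 5 chords.
D has 84 beats and chords last 1.5 each, so 56 chords.
E has 48 beats and chords last 4 each, so 12 chords.
F has 64 beats and chords last 2 each, so 32 chords.
Total: 12 + 13 + 5 + 56 + 12 + 32 = 130.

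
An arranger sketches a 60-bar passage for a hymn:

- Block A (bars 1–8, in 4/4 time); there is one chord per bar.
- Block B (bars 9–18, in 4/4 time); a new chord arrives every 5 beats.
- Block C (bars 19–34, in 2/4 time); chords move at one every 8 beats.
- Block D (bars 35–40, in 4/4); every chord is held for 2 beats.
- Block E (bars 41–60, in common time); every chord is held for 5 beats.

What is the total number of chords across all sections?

48 chords

A has 32 beats and chords last 4 each, so 8 chords.
B has 40 beats and chords last 5 each, so 8 chords.
C has 32 beats and chords last 8 each, so 4 chords.
D has 24 beats and chords last 2 each, so 12 chords.
E has 80 beats and chords last 5 each, so 16 chords.
Total: 8 + 8 + 4 + 12 + 16 = 48.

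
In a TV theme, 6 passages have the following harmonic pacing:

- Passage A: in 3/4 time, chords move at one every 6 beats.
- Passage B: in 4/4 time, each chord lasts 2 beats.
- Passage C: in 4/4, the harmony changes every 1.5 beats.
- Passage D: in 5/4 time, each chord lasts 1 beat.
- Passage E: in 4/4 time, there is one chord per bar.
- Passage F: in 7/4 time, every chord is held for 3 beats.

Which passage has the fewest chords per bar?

Passage A

A: 3 beats/bar ÷ 6 beats/chord = 0.5 chords/bar.
B: 4 beats/bar ÷ 2 beats/chord = 2 chords/bar.
C: 4 beats/bar ÷ 1.5 beats/chord = 8/3 chords/bar.
D: 5 beats/bar ÷ 1 beat/chord = 5 chords/bar.
E: 4 beats/bar ÷ 4 beats/chord = 1 chord/bar.
F: 7 beats/bar ÷ 3 beats/chord = 7/3 chords/bar.
Slowest is A at 0.5 chords/bar.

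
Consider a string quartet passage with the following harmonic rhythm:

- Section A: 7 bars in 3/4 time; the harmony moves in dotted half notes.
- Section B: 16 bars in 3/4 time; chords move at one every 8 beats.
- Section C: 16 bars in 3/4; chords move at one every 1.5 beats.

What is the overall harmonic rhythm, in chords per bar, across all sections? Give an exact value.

15/13 chords per bar

A: 7 × 3 = 21 beats ÷ 3 = 7 chords.
B: 16 × 3 = 48 beats ÷ 8 = 6 chords.
C: 16 × 3 = 48 beats ÷ 1.5 = 32 chords.
Overall: 45 chords over 39 bars → 45/39 = 15/13 chords per bar.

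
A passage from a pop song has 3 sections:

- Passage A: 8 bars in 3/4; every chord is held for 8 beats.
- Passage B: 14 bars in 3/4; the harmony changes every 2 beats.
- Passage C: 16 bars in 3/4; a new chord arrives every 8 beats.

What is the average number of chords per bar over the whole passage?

A: 8 × 3 = 24 beats ÷ 8 = 3 chords.
B: 14 × 3 = 42 beats ÷ 2 = 21 chords.
C: 16 × 3 = 48 beats ÷ 8 = 6 chords.
Overall: 30 chords over 38 bars → 30/38 = 15/19 chords per bar.

15/19 chords per bar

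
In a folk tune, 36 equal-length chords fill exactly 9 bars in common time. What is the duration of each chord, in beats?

1 beat

9 bars × 4 beats/bar = 36 beats total.
36 beats ÷ 36 chords = 1 beats per chord.
(That is a quarter note.)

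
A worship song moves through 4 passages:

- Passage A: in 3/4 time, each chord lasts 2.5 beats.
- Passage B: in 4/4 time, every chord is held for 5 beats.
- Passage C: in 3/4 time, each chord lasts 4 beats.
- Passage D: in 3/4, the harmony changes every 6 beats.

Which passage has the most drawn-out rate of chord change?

A: each chord is 2.5 beats in 3/4, so 1.2 per bar.
B: each chord is 5 beats in 4/4, so 0.8 per bar.
C: each chord is 4 beats in 3/4, so 0.75 per bar.
D: each chord is 6 beats in 3/4, so 0.5 per bar.
Slowest is D at 0.5 chords/bar.

Passage D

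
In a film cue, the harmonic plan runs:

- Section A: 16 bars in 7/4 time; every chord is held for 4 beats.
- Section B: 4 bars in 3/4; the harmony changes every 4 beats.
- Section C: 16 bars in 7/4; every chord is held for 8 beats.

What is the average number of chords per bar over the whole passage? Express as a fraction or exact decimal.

A: 16 bars of 7 beats is 112 beats; at 4 beats each that's 28 chords.
B: 4 bars of 3 beats is 12 beats; at 4 beats each that's 3 chords.
C: 16 bars of 7 beats is 112 beats; at 8 beats each that's 14 chords.
Overall: 45 chords over 36 bars → 45/36 = 1.25 chords per bar.

1.25 chords per bar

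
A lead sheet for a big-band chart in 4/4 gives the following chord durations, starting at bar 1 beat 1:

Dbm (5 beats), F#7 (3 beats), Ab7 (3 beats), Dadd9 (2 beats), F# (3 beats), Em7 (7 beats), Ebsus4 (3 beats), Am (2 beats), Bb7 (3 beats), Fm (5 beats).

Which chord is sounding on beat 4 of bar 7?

Am

Beat 4 of bar 7 is beat (7−1)×4 + 4 = 28 overall.
Running totals: Dbm ends at 5, F#7 ends at 8, Ab7 ends at 11, Dadd9 ends at 13, F# ends at 16, Em7 ends at 23, Ebsus4 ends at 26, Am ends at 28.
Beat 28 falls within Am.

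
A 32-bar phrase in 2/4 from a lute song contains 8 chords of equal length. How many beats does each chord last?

32 bars × 2 beats/bar = 64 beats total.
64 beats ÷ 8 chords = 8 beats per chord.

8 beats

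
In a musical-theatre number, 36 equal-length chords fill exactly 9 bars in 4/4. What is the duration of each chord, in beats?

1 beat

9 bars × 4 beats/bar = 36 beats total.
36 beats ÷ 36 chords = 1 beats per chord.
(That is a quarter note.)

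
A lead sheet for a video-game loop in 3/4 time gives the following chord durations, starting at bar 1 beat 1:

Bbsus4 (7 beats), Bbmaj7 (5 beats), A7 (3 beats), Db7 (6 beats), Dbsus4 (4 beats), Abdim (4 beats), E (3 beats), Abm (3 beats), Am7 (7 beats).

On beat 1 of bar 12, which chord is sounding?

Beat 1 of bar 12 is beat (12−1)×3 + 1 = 34 overall.
Running totals: Bbsus4 ends at 7, Bbmaj7 ends at 12, A7 ends at 15, Db7 ends at 21, Dbsus4 ends at 25, Abdim ends at 29, E ends at 32, Abm ends at 35.
Beat 34 falls within Abm.

Abm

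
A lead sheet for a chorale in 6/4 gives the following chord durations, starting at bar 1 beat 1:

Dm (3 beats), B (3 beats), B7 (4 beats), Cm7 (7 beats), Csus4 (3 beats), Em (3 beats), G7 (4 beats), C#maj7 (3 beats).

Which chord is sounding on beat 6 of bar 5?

C#maj7

Beat 6 of bar 5 is beat (5−1)×6 + 6 = 30 overall.
Running totals: Dm ends at 3, B ends at 6, B7 ends at 10, Cm7 ends at 17, Csus4 ends at 20, Em ends at 23, G7 ends at 27, C#maj7 ends at 30.
Beat 30 falls within C#maj7.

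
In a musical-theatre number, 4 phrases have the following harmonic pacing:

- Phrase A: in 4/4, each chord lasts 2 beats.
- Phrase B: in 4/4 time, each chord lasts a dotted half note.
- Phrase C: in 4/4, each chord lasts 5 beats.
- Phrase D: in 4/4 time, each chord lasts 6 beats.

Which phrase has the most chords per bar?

Phrase A

A: 4/2 = 2 chords/bar.
B: 4/3 = 4/3 chords/bar.
C: 4/5 = 0.8 chords/bar.
D: 4/6 = 2/3 chords/bar.
Fastest is A at 2 chords/bar.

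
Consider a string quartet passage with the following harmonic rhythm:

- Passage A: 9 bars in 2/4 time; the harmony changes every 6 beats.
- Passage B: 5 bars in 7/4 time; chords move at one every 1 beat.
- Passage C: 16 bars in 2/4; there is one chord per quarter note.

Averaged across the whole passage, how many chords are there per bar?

A: 9 × 2 = 18 beats ÷ 6 = 3 chords.
B: 5 × 7 = 35 beats ÷ 1 = 35 chords.
C: 16 × 2 = 32 beats ÷ 1 = 32 chords.
Overall: 70 chords over 30 bars → 70/30 = 7/3 chords per bar.

7/3 chords per bar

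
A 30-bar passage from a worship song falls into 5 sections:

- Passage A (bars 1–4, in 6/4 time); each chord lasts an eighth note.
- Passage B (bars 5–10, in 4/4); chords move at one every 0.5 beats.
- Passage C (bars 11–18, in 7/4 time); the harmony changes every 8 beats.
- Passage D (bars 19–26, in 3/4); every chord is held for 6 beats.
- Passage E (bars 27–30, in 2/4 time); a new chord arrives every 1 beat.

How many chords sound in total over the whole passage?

115 chords

A: 4·6 = 24 beats, 24/0.5 = 48 chords.
B: 6·4 = 24 beats, 24/0.5 = 48 chords.
C: 8·7 = 56 beats, 56/8 = 7 chords.
D: 8·3 = 24 beats, 24/6 = 4 chords.
E: 4·2 = 8 beats, 8/1 = 8 chords.
Total: 48 + 48 + 7 + 4 + 8 = 115.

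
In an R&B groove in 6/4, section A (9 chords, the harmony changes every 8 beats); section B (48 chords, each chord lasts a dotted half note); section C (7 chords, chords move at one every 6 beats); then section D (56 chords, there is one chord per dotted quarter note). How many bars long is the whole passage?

57 bars

A: 9 × 8 = 72 beats = 12 bars.
B: 48 × 3 = 144 beats = 24 bars.
C: 7 × 6 = 42 beats = 7 bars.
D: 56 × 1.5 = 84 beats = 14 bars.
Total: 12 + 24 + 7 + 14 = 57 bars.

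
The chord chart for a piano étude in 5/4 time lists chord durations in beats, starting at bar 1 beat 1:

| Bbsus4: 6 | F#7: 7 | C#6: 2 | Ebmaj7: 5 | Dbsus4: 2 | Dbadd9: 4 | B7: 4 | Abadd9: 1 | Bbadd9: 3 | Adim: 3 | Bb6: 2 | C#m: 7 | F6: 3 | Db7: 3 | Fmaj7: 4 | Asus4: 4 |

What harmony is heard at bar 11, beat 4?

Beat 4 of bar 11 is beat (11−1)×5 + 4 = 54 overall.
Running totals: Bbsus4 ends at 6, F#7 ends at 13, C#6 ends at 15, Ebmaj7 ends at 20, Dbsus4 ends at 22, Dbadd9 ends at 26, B7 ends at 30, Abadd9 ends at 31, Bbadd9 ends at 34, Adim ends at 37, Bb6 ends at 39, C#m ends at 46, F6 ends at 49, Db7 ends at 52, Fmaj7 ends at 56.
Beat 54 falls within Fmaj7.

Fmaj7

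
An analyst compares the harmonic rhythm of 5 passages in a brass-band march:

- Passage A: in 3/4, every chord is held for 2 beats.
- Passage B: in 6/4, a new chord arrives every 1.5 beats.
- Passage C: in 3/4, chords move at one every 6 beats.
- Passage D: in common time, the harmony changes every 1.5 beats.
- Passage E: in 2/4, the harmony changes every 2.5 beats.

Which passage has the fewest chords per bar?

Passage C

A: 3 beats/bar ÷ 2 beats/chord = 1.5 chords/bar.
B: 6 beats/bar ÷ 1.5 beats/chord = 4 chords/bar.
C: 3 beats/bar ÷ 6 beats/chord = 0.5 chords/bar.
D: 4 beats/bar ÷ 1.5 beats/chord = 8/3 chords/bar.
E: 2 beats/bar ÷ 2.5 beats/chord = 0.8 chords/bar.
Slowest is C at 0.5 chords/bar.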